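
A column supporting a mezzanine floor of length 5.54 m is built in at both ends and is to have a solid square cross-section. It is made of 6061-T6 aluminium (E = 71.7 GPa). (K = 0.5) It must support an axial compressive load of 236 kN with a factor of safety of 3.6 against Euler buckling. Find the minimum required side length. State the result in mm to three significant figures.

a ≈ 103 mm

Required P_cr = n·P = 3.6 × 236 = 849.6 kN
L_e = K·L = 0.5 × 5.54 = 2.770 m
Required I = P_cr·L_e²/(π²E) = 8.496×10^5 × 2.770² / (π² × 7.17×10^10) = 9.212×10^-6 m⁴
I_req = 9.212×10^6 mm⁴
Solid square: I = a⁴/12  ⇒  a = (12I)^(1/4) = (12×9.212×10^6)^(1/4) = 103 mm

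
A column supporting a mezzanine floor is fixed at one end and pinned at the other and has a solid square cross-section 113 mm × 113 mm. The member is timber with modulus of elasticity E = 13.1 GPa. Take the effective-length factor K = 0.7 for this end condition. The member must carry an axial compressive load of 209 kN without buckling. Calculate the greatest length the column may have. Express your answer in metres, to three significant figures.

I = a⁴/12 = 113⁴/12 = 1.359×10^7 mm⁴
I = 1.359×10^-5 m⁴
At the buckling limit P_cr = P = 2.090×10^5 N
From P_cr = π²EI/(K·L)²:  L = (1/K)·√(π²EI/P_cr) = (1/0.7)·√(π²×1.31×10^10×1.359×10^-5/2.090×10^5)
L = 4.14 m

L_max ≈ 4.14 m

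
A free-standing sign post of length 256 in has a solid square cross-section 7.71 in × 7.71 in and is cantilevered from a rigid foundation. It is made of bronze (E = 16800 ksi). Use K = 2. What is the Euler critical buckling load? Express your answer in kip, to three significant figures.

I = a⁴/12 = 7.71⁴/12 = 294.5 in⁴
Effective length L_e = K·L = 2 × 256 = 512.0 in
P_cr = π²EI / L_e² = π² × 16800×10³ × 294.5 / 512.0² = 1.863×10^5 lb

P_cr ≈ 186 kip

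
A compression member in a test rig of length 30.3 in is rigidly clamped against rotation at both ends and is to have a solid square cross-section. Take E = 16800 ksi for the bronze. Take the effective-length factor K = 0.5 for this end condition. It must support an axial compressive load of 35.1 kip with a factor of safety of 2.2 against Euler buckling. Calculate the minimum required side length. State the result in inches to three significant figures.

Required P_cr = n·P = 2.2 × 35.1 = 77.22 kip
L_e = K·L = 0.5 × 30.3 = 15.15 in
Required I = P_cr·L_e²/(π²E) = 7.722×10^4 × 15.15² / (π² × 1.68×10^7) = 0.1069 in⁴
Solid square: I = a⁴/12  ⇒  a = (12I)^(1/4) = (12×0.1069)^(1/4) = 1.06 in

a ≈ 1.06 in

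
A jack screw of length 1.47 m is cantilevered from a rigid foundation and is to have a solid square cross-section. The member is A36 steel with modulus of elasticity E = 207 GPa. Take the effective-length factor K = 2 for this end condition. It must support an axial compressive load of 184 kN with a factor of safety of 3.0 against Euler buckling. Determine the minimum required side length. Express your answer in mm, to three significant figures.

Required P_cr = n·P = 3.0 × 184 = 552.0 kN
L_e = K·L = 2 × 1.47 = 2.940 m
Required I = P_cr·L_e²/(π²E) = 5.520×10^5 × 2.940² / (π² × 2.07×10^11) = 2.335×10^-6 m⁴
I_req = 2.335×10^6 mm⁴
Solid square: I = a⁴/12  ⇒  a = (12I)^(1/4) = (12×2.335×10^6)^(1/4) = 72.8 mm

a ≈ 72.8 mm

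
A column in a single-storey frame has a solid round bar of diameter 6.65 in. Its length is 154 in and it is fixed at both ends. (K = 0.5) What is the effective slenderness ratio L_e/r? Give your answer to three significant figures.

For a solid circle r = d/4 = 6.65/4 = 1.662 in
L_e = K·L = 0.5 × 154 = 77.00 in
λ = L_e / r_min = 77.000 / 1.663 = 46.3

λ ≈ 46.3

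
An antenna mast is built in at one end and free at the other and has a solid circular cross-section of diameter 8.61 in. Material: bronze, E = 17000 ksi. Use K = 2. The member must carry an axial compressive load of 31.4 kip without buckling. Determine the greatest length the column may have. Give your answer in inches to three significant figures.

L_max ≈ 600 in

I = πd⁴/64 = π×8.61⁴/64 = 269.8 in⁴
At the buckling limit P_cr = P = 3.140×10^4 lb
From P_cr = π²EI/(K·L)²:  L = (1/K)·√(π²EI/P_cr) = (1/2)·√(π²×1.70×10^7×269.8/3.140×10^4)
L = 600 in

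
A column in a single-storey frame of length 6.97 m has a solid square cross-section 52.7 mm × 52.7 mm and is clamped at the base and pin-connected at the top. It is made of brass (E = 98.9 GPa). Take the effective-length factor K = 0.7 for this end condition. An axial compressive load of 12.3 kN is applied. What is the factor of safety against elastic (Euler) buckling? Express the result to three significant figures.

n ≈ 2.14

I = a⁴/12 = 52.7⁴/12 = 6.428×10^5 mm⁴
I = 6.428×10^5 mm⁴ = 6.428×10^-7 m⁴
Effective length L_e = K·L = 0.7 × 6.97 = 4.879 m
P_cr = π²EI / L_e² = π² × 98.9×10⁹ × 6.428×10^-7 / 4.879² = 2.636×10^4 N
Factor of safety n = P_cr / P = 26.357 / 12.3 = 2.14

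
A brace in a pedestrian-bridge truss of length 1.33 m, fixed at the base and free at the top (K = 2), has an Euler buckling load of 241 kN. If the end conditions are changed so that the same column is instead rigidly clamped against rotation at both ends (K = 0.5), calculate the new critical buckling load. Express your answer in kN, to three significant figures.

P_cr ≈ 3860 kN

P_cr ∝ 1/K², so P_cr,new = P_cr,old × (K_old/K_new)² = 241 × (2/0.5)²
= 241 × 16.00 = 3860 kN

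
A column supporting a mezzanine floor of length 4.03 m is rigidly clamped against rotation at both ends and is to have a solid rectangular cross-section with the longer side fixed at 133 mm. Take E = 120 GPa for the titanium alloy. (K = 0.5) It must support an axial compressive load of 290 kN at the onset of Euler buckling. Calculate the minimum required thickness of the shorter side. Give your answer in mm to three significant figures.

b ≈ 44.8 mm

L_e = K·L = 0.5 × 4.03 = 2.015 m
Required I = P_cr·L_e²/(π²E) = 2.900×10^5 × 2.015² / (π² × 1.20×10^11) = 9.942×10^-7 m⁴
I_req = 9.942×10^5 mm⁴
Rectangle, weak axis: I_min = h·b³/12 with h = 133 mm fixed  ⇒  b = (12I/h)^(1/3) = 44.8 mm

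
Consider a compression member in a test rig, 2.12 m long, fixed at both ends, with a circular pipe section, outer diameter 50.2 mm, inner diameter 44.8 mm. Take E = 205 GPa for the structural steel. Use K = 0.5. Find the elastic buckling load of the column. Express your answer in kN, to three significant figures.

P_cr ≈ 205 kN

d_o = 50.2 mm, d_i = 44.8 mm
I = π(d_o⁴ − d_i⁴)/64 = π(50.2⁴ − 44.80⁴)/64 = 1.140×10^5 mm⁴
I = 1.140×10^5 mm⁴ = 1.140×10^-7 m⁴
Effective length L_e = K·L = 0.5 × 2.12 = 1.060 m
P_cr = π²EI / L_e² = π² × 205×10⁹ × 1.140×10^-7 / 1.060² = 2.053×10^5 N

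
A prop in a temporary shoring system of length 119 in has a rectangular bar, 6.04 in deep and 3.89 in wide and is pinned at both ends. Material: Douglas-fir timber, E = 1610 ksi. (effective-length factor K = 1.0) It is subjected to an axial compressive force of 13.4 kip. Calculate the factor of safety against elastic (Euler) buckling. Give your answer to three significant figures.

Buckling occurs about the weak axis: I_min = h·b³/12 with b = 3.89 in (the shorter side).
I_min = 6.04×3.89³/12 = 29.63 in⁴
Effective length L_e = K·L = 1 × 119 = 119.0 in
P_cr = π²EI / L_e² = π² × 1610×10³ × 29.63 / 119.0² = 3.325×10^4 lb
Factor of safety n = P_cr / P = 33.246 / 13.4 = 2.48

n ≈ 2.48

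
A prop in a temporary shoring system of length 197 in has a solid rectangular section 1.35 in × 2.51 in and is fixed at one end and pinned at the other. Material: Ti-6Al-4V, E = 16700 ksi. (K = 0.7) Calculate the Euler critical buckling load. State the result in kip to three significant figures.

P_cr ≈ 4.46 kip

Buckling occurs about the weak axis: I_min = h·b³/12 with b = 1.35 in (the shorter side).
I_min = 2.51×1.35³/12 = 0.5146 in⁴
Effective length L_e = K·L = 0.7 × 197 = 137.9 in
P_cr = π²EI / L_e² = π² × 16700×10³ × 0.5146 / 137.9² = 4.460×10^3 lb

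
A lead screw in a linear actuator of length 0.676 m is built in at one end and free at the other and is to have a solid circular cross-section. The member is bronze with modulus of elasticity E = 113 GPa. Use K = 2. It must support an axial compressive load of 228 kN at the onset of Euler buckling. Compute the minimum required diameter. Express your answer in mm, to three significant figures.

d ≈ 52.5 mm

L_e = K·L = 2 × 0.676 = 1.352 m
Required I = P_cr·L_e²/(π²E) = 2.280×10^5 × 1.352² / (π² × 1.13×10^11) = 3.737×10^-7 m⁴
I_req = 3.737×10^5 mm⁴
Solid circle: I = πd⁴/64  ⇒  d = (64I/π)^(1/4) = (64×3.737×10^5/π)^(1/4) = 52.5 mm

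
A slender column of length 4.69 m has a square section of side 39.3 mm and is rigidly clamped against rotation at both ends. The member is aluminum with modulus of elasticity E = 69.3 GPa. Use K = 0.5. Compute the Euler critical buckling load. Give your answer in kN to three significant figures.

I = a⁴/12 = 39.3⁴/12 = 1.988×10^5 mm⁴
I = 1.988×10^5 mm⁴ = 1.988×10^-7 m⁴
Effective length L_e = K·L = 0.5 × 4.69 = 2.345 m
P_cr = π²EI / L_e² = π² × 69.3×10⁹ × 1.988×10^-7 / 2.345² = 2.472×10^4 N

P_cr ≈ 24.7 kN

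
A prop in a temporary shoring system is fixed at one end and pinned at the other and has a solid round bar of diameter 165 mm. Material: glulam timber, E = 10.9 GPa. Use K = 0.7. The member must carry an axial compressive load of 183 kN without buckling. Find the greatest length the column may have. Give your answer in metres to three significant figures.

L_max ≈ 6.61 m

I = πd⁴/64 = π×165⁴/64 = 3.638×10^7 mm⁴
I = 3.638×10^-5 m⁴
At the buckling limit P_cr = P = 1.830×10^5 N
From P_cr = π²EI/(K·L)²:  L = (1/K)·√(π²EI/P_cr) = (1/0.7)·√(π²×1.09×10^10×3.638×10^-5/1.830×10^5)
L = 6.61 m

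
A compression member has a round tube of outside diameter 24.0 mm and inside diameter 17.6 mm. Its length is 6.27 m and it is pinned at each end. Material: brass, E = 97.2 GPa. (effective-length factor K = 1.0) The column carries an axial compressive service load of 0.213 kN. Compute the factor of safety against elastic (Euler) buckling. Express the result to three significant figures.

n ≈ 1.33

d_o = 24.0 mm, d_i = 17.6 mm
I = π(d_o⁴ − d_i⁴)/64 = π(24.0⁴ − 17.60⁴)/64 = 1.158×10^4 mm⁴
I = 1.158×10^4 mm⁴ = 1.158×10^-8 m⁴
Effective length L_e = K·L = 1 × 6.27 = 6.270 m
P_cr = π²EI / L_e² = π² × 97.2×10⁹ × 1.158×10^-8 / 6.270² = 282.5 N
Factor of safety n = P_cr / P = 0.28248 / 0.213 = 1.33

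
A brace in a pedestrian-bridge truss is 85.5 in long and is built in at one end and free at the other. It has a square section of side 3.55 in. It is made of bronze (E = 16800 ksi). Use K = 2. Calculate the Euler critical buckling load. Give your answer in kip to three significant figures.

I = a⁴/12 = 3.55⁴/12 = 13.24 in⁴
Effective length L_e = K·L = 2 × 85.5 = 171.0 in
P_cr = π²EI / L_e² = π² × 16800×10³ × 13.24 / 171.0² = 7.505×10^4 lb

P_cr ≈ 75.0 kip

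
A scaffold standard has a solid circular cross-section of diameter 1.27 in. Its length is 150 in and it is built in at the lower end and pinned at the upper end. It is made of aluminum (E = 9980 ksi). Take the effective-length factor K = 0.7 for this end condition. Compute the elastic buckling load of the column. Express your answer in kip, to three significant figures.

I = πd⁴/64 = π×1.27⁴/64 = 0.1277 in⁴
Effective length L_e = K·L = 0.7 × 150 = 105.0 in
P_cr = π²EI / L_e² = π² × 9980×10³ × 0.1277 / 105.0² = 1.141×10^3 lb

P_cr ≈ 1.14 kip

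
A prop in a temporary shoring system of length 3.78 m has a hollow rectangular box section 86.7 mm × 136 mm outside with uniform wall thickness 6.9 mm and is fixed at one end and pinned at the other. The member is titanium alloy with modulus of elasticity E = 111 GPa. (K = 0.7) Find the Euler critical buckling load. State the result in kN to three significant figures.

Inner dimensions: h_i = 136 − 2×6.9 = 122.2 mm, b_i = 86.7 − 2×6.9 = 72.90 mm
Weak-axis I_min = (h_o·b_o³ − h_i·b_i³)/12 with b_o = 86.7, b_i = 72.90 mm (shorter outer/inner sides).
I_min = (136×86.7³ − 122.2×72.90³)/12 = 3.441×10^6 mm⁴
I = 3.441×10^6 mm⁴ = 3.441×10^-6 m⁴
Effective length L_e = K·L = 0.7 × 3.78 = 2.646 m
P_cr = π²EI / L_e² = π² × 111×10⁹ × 3.441×10^-6 / 2.646² = 5.384×10^5 N

P_cr ≈ 538 kN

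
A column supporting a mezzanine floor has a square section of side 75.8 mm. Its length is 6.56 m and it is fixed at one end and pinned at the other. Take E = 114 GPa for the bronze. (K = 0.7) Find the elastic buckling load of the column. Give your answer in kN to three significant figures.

I = a⁴/12 = 75.8⁴/12 = 2.751×10^6 mm⁴
I = 2.751×10^6 mm⁴ = 2.751×10^-6 m⁴
Effective length L_e = K·L = 0.7 × 6.56 = 4.592 m
P_cr = π²EI / L_e² = π² × 114×10⁹ × 2.751×10^-6 / 4.592² = 1.468×10^5 N

P_cr ≈ 147 kN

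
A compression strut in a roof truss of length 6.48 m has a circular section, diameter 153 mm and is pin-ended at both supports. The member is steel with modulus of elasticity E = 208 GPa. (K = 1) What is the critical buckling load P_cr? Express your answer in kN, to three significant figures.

P_cr ≈ 1320 kN

I = πd⁴/64 = π×153⁴/64 = 2.690×10^7 mm⁴
I = 2.690×10^7 mm⁴ = 2.690×10^-5 m⁴
Effective length L_e = K·L = 1 × 6.48 = 6.480 m
P_cr = π²EI / L_e² = π² × 208×10⁹ × 2.690×10^-5 / 6.480² = 1.315×10^6 N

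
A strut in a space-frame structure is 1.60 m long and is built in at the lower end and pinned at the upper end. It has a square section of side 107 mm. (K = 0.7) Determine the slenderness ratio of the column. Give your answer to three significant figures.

For a square r = a/√12 = 107/√12 = 30.89 mm
L_e = K·L = 0.7 × 1.60 m = 1.120 m = 1120.0 mm
λ = L_e / r_min = 1120.0 / 30.89 = 36.3

λ ≈ 36.3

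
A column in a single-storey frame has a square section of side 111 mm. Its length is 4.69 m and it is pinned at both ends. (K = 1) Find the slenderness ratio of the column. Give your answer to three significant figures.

λ ≈ 146

For a square r = a/√12 = 111/√12 = 32.04 mm
L_e = K·L = 1 × 4.69 m = 4.690 m = 4690.0 mm
λ = L_e / r_min = 4690.0 / 32.04 = 146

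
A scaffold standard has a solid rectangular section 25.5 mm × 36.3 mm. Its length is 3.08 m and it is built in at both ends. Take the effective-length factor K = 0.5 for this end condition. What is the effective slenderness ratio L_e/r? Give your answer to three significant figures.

λ ≈ 209

Buckling occurs about the weak axis: I_min = h·b³/12 with b = 25.5 mm (the shorter side).
I_min = 36.3×25.5³/12 = 5.016×10^4 mm⁴
A = 925.6 mm²;  r_min = √(I/A) = √(5.016×10^4/925.6) = 7.361 mm
L_e = K·L = 0.5 × 3.08 m = 1.540 m = 1540.0 mm
λ = L_e / r_min = 1540.0 / 7.361 = 209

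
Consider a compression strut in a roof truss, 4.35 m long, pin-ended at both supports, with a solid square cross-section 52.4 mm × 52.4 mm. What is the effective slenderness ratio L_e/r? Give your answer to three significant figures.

λ ≈ 288

I = a⁴/12 = 52.4⁴/12 = 6.283×10^5 mm⁴
A = 2.746×10^3 mm²;  r_min = √(I/A) = √(6.283×10^5/2.746×10^3) = 15.13 mm
L_e = K·L = 1 × 4.35 m = 4.350 m = 4350.0 mm
λ = L_e / r_min = 4350.0 / 15.13 = 288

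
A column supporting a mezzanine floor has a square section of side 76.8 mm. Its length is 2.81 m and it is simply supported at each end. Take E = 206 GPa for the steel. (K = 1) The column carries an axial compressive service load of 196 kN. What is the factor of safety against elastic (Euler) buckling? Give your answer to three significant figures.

n ≈ 3.81

I = a⁴/12 = 76.8⁴/12 = 2.899×10^6 mm⁴
I = 2.899×10^6 mm⁴ = 2.899×10^-6 m⁴
Effective length L_e = K·L = 1 × 2.81 = 2.810 m
P_cr = π²EI / L_e² = π² × 206×10⁹ × 2.899×10^-6 / 2.810² = 7.465×10^5 N
Factor of safety n = P_cr / P = 746.48 / 196 = 3.81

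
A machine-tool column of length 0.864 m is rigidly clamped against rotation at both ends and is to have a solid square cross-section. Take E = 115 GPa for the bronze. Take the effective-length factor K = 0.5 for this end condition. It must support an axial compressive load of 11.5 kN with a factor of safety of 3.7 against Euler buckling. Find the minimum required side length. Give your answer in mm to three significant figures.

a ≈ 17.0 mm

Required P_cr = n·P = 3.7 × 11.5 = 42.55 kN
L_e = K·L = 0.5 × 0.864 = 0.4320 m
Required I = P_cr·L_e²/(π²E) = 4.255×10^4 × 0.4320² / (π² × 1.15×10^11) = 6.996×10^-9 m⁴
I_req = 6.996×10^3 mm⁴
Solid square: I = a⁴/12  ⇒  a = (12I)^(1/4) = (12×6.996×10^3)^(1/4) = 17.0 mm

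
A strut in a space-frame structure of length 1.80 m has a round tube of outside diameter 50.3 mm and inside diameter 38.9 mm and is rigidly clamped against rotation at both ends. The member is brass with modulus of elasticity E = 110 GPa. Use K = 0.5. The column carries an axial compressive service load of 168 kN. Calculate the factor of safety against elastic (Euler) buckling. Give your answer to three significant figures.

n ≈ 1.61

d_o = 50.3 mm, d_i = 38.9 mm
I = π(d_o⁴ − d_i⁴)/64 = π(50.3⁴ − 38.90⁴)/64 = 2.018×10^5 mm⁴
I = 2.018×10^5 mm⁴ = 2.018×10^-7 m⁴
Effective length L_e = K·L = 0.5 × 1.80 = 0.9000 m
P_cr = π²EI / L_e² = π² × 110×10⁹ × 2.018×10^-7 / 0.9000² = 2.705×10^5 N
Factor of safety n = P_cr / P = 270.51 / 168 = 1.61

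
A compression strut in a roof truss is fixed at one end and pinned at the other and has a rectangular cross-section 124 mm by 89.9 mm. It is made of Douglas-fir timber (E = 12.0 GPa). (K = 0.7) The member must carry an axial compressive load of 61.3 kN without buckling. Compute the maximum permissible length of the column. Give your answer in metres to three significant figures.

Buckling occurs about the weak axis: I_min = h·b³/12 with b = 89.9 mm (the shorter side).
I_min = 124×89.9³/12 = 7.508×10^6 mm⁴
I = 7.508×10^-6 m⁴
At the buckling limit P_cr = P = 6.130×10^4 N
From P_cr = π²EI/(K·L)²:  L = (1/K)·√(π²EI/P_cr) = (1/0.7)·√(π²×1.20×10^10×7.508×10^-6/6.130×10^4)
L = 5.44 m

L_max ≈ 5.44 m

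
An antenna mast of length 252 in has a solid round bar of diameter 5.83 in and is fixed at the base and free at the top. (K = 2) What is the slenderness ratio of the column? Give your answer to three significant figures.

λ ≈ 346

I = πd⁴/64 = π×5.83⁴/64 = 56.71 in⁴
A = 26.69 in²;  r_min = √(I/A) = √(56.71/26.69) = 1.458 in
L_e = K·L = 2 × 252 = 504.0 in
λ = L_e / r_min = 504.00 / 1.458 = 346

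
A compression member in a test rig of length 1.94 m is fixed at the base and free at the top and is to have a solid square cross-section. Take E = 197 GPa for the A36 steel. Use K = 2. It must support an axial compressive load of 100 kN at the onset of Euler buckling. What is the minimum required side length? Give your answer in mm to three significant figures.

L_e = K·L = 2 × 1.94 = 3.880 m
Required I = P_cr·L_e²/(π²E) = 1.000×10^5 × 3.880² / (π² × 1.97×10^11) = 7.743×10^-7 m⁴
I_req = 7.743×10^5 mm⁴
Solid square: I = a⁴/12  ⇒  a = (12I)^(1/4) = (12×7.743×10^5)^(1/4) = 55.2 mm

a ≈ 55.2 mm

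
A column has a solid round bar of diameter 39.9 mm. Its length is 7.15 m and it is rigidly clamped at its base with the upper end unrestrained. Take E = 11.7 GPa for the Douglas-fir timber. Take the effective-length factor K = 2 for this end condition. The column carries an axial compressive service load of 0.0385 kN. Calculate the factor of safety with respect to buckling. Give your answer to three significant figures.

n ≈ 1.82

I = πd⁴/64 = π×39.9⁴/64 = 1.244×10^5 mm⁴
I = 1.244×10^5 mm⁴ = 1.244×10^-7 m⁴
Effective length L_e = K·L = 2 × 7.15 = 14.30 m
P_cr = π²EI / L_e² = π² × 11.7×10⁹ × 1.244×10^-7 / 14.30² = 70.25 N
Factor of safety n = P_cr / P = 0.070255 / 0.0385 = 1.82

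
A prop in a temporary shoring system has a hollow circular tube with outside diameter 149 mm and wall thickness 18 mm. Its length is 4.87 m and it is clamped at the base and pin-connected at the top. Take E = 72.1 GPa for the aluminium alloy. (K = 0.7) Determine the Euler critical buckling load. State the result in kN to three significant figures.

Inner diameter d_i = 149 − 2×18 = 113.0 mm
I = π(d_o⁴ − d_i⁴)/64 = π(149⁴ − 113.0⁴)/64 = 1.619×10^7 mm⁴
I = 1.619×10^7 mm⁴ = 1.619×10^-5 m⁴
Effective length L_e = K·L = 0.7 × 4.87 = 3.409 m
P_cr = π²EI / L_e² = π² × 72.1×10⁹ × 1.619×10^-5 / 3.409² = 9.914×10^5 N

P_cr ≈ 991 kN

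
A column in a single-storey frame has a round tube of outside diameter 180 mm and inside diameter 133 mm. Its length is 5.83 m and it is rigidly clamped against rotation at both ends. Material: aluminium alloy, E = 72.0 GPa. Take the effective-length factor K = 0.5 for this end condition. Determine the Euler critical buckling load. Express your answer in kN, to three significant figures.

P_cr ≈ 3020 kN

d_o = 180 mm, d_i = 133 mm
I = π(d_o⁴ − d_i⁴)/64 = π(180⁴ − 133.0⁴)/64 = 3.617×10^7 mm⁴
I = 3.617×10^7 mm⁴ = 3.617×10^-5 m⁴
Effective length L_e = K·L = 0.5 × 5.83 = 2.915 m
P_cr = π²EI / L_e² = π² × 72.0×10⁹ × 3.617×10^-5 / 2.915² = 3.025×10^6 N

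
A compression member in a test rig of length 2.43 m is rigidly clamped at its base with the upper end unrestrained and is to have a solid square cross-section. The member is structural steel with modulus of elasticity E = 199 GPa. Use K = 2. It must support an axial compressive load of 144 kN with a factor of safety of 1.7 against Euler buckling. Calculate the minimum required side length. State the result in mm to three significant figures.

a ≈ 77.1 mm

Required P_cr = n·P = 1.7 × 144 = 244.8 kN
L_e = K·L = 2 × 2.43 = 4.860 m
Required I = P_cr·L_e²/(π²E) = 2.448×10^5 × 4.860² / (π² × 1.99×10^11) = 2.944×10^-6 m⁴
I_req = 2.944×10^6 mm⁴
Solid square: I = a⁴/12  ⇒  a = (12I)^(1/4) = (12×2.944×10^6)^(1/4) = 77.1 mm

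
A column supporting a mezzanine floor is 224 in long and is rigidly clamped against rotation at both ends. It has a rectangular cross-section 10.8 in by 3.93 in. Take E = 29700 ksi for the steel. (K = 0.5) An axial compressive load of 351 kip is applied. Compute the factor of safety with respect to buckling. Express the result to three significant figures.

n ≈ 3.64

Buckling occurs about the weak axis: I_min = h·b³/12 with b = 3.93 in (the shorter side).
I_min = 10.8×3.93³/12 = 54.63 in⁴
Effective length L_e = K·L = 0.5 × 224 = 112.0 in
P_cr = π²EI / L_e² = π² × 29700×10³ × 54.63 / 112.0² = 1.277×10^6 lb
Factor of safety n = P_cr / P = 1276.6 / 351 = 3.64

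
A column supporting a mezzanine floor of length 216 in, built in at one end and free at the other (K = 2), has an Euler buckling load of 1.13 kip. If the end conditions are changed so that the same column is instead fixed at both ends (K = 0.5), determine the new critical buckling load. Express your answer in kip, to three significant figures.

P_cr ≈ 18.1 kip

P_cr ∝ 1/K², so P_cr,new = P_cr,old × (K_old/K_new)² = 1.13 × (2/0.5)²
= 1.13 × 16.00 = 18.1 kip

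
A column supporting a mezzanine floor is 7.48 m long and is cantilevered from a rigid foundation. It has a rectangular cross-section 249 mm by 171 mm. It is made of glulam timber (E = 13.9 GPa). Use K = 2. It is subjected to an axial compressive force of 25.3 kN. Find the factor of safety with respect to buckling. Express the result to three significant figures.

Buckling occurs about the weak axis: I_min = h·b³/12 with b = 171 mm (the shorter side).
I_min = 249×171³/12 = 1.038×10^8 mm⁴
I = 1.038×10^8 mm⁴ = 1.038×10^-4 m⁴
Effective length L_e = K·L = 2 × 7.48 = 14.96 m
P_cr = π²EI / L_e² = π² × 13.9×10⁹ × 1.038×10^-4 / 14.96² = 6.360×10^4 N
Factor of safety n = P_cr / P = 63.600 / 25.3 = 2.51

n ≈ 2.51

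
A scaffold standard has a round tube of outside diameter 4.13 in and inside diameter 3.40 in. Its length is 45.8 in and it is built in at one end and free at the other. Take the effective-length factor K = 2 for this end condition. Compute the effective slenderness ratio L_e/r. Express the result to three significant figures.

d_o = 4.13 in, d_i = 3.40 in
I = π(d_o⁴ − d_i⁴)/64 = π(4.13⁴ − 3.400⁴)/64 = 7.722 in⁴
A = 4.317 in²;  r_min = √(I/A) = √(7.722/4.317) = 1.337 in
L_e = K·L = 2 × 45.8 = 91.60 in
λ = L_e / r_min = 91.600 / 1.337 = 68.5

λ ≈ 68.5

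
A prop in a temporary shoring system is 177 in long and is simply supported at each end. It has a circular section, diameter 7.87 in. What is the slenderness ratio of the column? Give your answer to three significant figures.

For a solid circle r = d/4 = 7.87/4 = 1.968 in
L_e = K·L = 1 × 177 = 177.0 in
λ = L_e / r_min = 177.00 / 1.968 = 90.0

λ ≈ 90.0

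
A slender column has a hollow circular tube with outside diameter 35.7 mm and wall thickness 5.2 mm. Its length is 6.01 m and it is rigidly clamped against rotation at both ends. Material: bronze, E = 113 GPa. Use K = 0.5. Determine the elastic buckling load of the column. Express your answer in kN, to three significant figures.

P_cr ≈ 7.36 kN

Inner diameter d_i = 35.7 − 2×5.2 = 25.30 mm
I = π(d_o⁴ − d_i⁴)/64 = π(35.7⁴ − 25.30⁴)/64 = 5.962×10^4 mm⁴
I = 5.962×10^4 mm⁴ = 5.962×10^-8 m⁴
Effective length L_e = K·L = 0.5 × 6.01 = 3.005 m
P_cr = π²EI / L_e² = π² × 113×10⁹ × 5.962×10^-8 / 3.005² = 7.364×10^3 N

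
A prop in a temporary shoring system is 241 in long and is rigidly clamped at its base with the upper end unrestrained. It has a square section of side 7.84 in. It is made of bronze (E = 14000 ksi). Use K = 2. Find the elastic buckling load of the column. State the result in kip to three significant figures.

P_cr ≈ 187 kip

I = a⁴/12 = 7.84⁴/12 = 314.8 in⁴
Effective length L_e = K·L = 2 × 241 = 482.0 in
P_cr = π²EI / L_e² = π² × 14000×10³ × 314.8 / 482.0² = 1.872×10^5 lb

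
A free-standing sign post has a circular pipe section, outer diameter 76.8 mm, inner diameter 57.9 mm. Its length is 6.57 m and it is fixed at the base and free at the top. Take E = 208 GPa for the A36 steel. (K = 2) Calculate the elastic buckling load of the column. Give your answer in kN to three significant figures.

d_o = 76.8 mm, d_i = 57.9 mm
I = π(d_o⁴ − d_i⁴)/64 = π(76.8⁴ − 57.90⁴)/64 = 1.156×10^6 mm⁴
I = 1.156×10^6 mm⁴ = 1.156×10^-6 m⁴
Effective length L_e = K·L = 2 × 6.57 = 13.14 m
P_cr = π²EI / L_e² = π² × 208×10⁹ × 1.156×10^-6 / 13.14² = 1.374×10^4 N

P_cr ≈ 13.7 kN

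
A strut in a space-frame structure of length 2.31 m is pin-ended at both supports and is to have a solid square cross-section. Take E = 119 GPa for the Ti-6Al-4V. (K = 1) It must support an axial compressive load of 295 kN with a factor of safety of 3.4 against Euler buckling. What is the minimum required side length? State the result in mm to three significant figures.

a ≈ 86.0 mm

Required P_cr = n·P = 3.4 × 295 = 1003 kN
L_e = K·L = 1 × 2.31 = 2.310 m
Required I = P_cr·L_e²/(π²E) = 1.003×10^6 × 2.310² / (π² × 1.19×10^11) = 4.557×10^-6 m⁴
I_req = 4.557×10^6 mm⁴
Solid square: I = a⁴/12  ⇒  a = (12I)^(1/4) = (12×4.557×10^6)^(1/4) = 86.0 mm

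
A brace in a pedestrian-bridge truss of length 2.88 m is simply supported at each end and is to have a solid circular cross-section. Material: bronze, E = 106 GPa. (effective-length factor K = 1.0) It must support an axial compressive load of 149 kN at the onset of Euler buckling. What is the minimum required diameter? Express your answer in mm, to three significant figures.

d ≈ 70.0 mm

L_e = K·L = 1 × 2.88 = 2.880 m
Required I = P_cr·L_e²/(π²E) = 1.490×10^5 × 2.880² / (π² × 1.06×10^11) = 1.181×10^-6 m⁴
I_req = 1.181×10^6 mm⁴
Solid circle: I = πd⁴/64  ⇒  d = (64I/π)^(1/4) = (64×1.181×10^6/π)^(1/4) = 70.0 mm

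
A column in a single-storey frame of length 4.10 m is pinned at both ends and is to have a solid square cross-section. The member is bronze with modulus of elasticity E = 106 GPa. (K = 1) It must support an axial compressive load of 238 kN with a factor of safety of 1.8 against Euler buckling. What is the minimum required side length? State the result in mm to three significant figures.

a ≈ 95.3 mm

Required P_cr = n·P = 1.8 × 238 = 428.4 kN
L_e = K·L = 1 × 4.10 = 4.100 m
Required I = P_cr·L_e²/(π²E) = 4.284×10^5 × 4.100² / (π² × 1.06×10^11) = 6.884×10^-6 m⁴
I_req = 6.884×10^6 mm⁴
Solid square: I = a⁴/12  ⇒  a = (12I)^(1/4) = (12×6.884×10^6)^(1/4) = 95.3 mm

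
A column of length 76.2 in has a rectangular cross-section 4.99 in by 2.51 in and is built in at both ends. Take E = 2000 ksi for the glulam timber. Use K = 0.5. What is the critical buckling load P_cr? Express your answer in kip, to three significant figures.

P_cr ≈ 89.4 kip

Buckling occurs about the weak axis: I_min = h·b³/12 with b = 2.51 in (the shorter side).
I_min = 4.99×2.51³/12 = 6.576 in⁴
Effective length L_e = K·L = 0.5 × 76.2 = 38.10 in
P_cr = π²EI / L_e² = π² × 2000×10³ × 6.576 / 38.10² = 8.942×10^4 lb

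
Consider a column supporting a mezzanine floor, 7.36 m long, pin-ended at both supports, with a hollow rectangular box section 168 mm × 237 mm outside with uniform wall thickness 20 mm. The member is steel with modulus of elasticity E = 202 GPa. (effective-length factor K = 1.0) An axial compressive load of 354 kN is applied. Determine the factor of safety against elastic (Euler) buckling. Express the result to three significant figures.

n ≈ 6.16

Inner dimensions: h_i = 237 − 2×20 = 197.0 mm, b_i = 168 − 2×20 = 128.0 mm
Weak-axis I_min = (h_o·b_o³ − h_i·b_i³)/12 with b_o = 168, b_i = 128.0 mm (shorter outer/inner sides).
I_min = (237×168³ − 197.0×128.0³)/12 = 5.922×10^7 mm⁴
I = 5.922×10^7 mm⁴ = 5.922×10^-5 m⁴
Effective length L_e = K·L = 1 × 7.36 = 7.360 m
P_cr = π²EI / L_e² = π² × 202×10⁹ × 5.922×10^-5 / 7.360² = 2.179×10^6 N
Factor of safety n = P_cr / P = 2179.5 / 354 = 6.16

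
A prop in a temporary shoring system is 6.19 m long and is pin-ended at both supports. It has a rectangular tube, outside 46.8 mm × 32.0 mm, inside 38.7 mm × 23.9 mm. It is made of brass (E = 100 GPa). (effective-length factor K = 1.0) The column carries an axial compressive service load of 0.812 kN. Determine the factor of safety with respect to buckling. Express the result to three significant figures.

n ≈ 2.66

Weak-axis I_min = (h_o·b_o³ − h_i·b_i³)/12 with b_o = 32.0, b_i = 23.90 mm (shorter outer/inner sides).
I_min = (46.8×32.0³ − 38.70×23.90³)/12 = 8.377×10^4 mm⁴
I = 8.377×10^4 mm⁴ = 8.377×10^-8 m⁴
Effective length L_e = K·L = 1 × 6.19 = 6.190 m
P_cr = π²EI / L_e² = π² × 100×10⁹ × 8.377×10^-8 / 6.190² = 2.158×10^3 N
Factor of safety n = P_cr / P = 2.1577 / 0.812 = 2.66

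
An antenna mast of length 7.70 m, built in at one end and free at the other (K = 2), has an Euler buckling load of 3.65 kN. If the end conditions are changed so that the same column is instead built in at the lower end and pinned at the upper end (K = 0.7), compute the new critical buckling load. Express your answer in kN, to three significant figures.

P_cr ≈ 29.8 kN

P_cr ∝ 1/K², so P_cr,new = P_cr,old × (K_old/K_new)² = 3.65 × (2/0.7)²
= 3.65 × 8.163 = 29.8 kN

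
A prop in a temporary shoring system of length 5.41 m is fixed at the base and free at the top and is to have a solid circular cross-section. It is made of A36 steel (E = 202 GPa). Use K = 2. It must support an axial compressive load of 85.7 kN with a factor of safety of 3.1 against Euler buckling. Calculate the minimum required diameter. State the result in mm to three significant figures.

d ≈ 134 mm

Required P_cr = n·P = 3.1 × 85.7 = 265.7 kN
L_e = K·L = 2 × 5.41 = 10.82 m
Required I = P_cr·L_e²/(π²E) = 2.657×10^5 × 10.82² / (π² × 2.02×10^11) = 1.560×10^-5 m⁴
I_req = 1.560×10^7 mm⁴
Solid circle: I = πd⁴/64  ⇒  d = (64I/π)^(1/4) = (64×1.560×10^7/π)^(1/4) = 134 mm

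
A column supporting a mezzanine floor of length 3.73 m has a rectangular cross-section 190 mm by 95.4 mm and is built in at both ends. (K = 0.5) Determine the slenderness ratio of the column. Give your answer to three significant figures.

For a rectangle r_min = b/√12 = 95.4/√12 = 27.54 mm
L_e = K·L = 0.5 × 3.73 m = 1.865 m = 1865.0 mm
λ = L_e / r_min = 1865.0 / 27.54 = 67.7

λ ≈ 67.7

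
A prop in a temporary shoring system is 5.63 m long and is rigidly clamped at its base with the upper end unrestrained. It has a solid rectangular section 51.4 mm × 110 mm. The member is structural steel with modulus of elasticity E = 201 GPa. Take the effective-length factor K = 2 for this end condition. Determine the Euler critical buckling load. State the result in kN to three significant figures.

Buckling occurs about the weak axis: I_min = h·b³/12 with b = 51.4 mm (the shorter side).
I_min = 110×51.4³/12 = 1.245×10^6 mm⁴
I = 1.245×10^6 mm⁴ = 1.245×10^-6 m⁴
Effective length L_e = K·L = 2 × 5.63 = 11.26 m
P_cr = π²EI / L_e² = π² × 201×10⁹ × 1.245×10^-6 / 11.26² = 1.948×10^4 N

P_cr ≈ 19.5 kN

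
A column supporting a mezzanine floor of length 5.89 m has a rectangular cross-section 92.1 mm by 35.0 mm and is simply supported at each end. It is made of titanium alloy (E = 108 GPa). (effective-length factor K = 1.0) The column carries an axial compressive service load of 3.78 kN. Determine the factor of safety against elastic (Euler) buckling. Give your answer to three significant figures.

n ≈ 2.67

Buckling occurs about the weak axis: I_min = h·b³/12 with b = 35.0 mm (the shorter side).
I_min = 92.1×35.0³/12 = 3.291×10^5 mm⁴
I = 3.291×10^5 mm⁴ = 3.291×10^-7 m⁴
Effective length L_e = K·L = 1 × 5.89 = 5.890 m
P_cr = π²EI / L_e² = π² × 108×10⁹ × 3.291×10^-7 / 5.890² = 1.011×10^4 N
Factor of safety n = P_cr / P = 10.111 / 3.78 = 2.67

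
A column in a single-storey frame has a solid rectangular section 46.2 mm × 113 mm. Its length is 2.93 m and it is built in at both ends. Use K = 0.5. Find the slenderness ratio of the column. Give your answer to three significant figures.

For a rectangle r_min = b/√12 = 46.2/√12 = 13.34 mm
L_e = K·L = 0.5 × 2.93 m = 1.465 m = 1465.0 mm
λ = L_e / r_min = 1465.0 / 13.34 = 110

λ ≈ 110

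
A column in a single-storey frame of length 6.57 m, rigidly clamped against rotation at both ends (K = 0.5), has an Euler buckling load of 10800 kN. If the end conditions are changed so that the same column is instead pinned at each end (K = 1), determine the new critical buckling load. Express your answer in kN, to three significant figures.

P_cr ∝ 1/K², so P_cr,new = P_cr,old × (K_old/K_new)² = 10800 × (0.5/1)²
= 10800 × 0.2500 = 2700 kN

P_cr ≈ 2700 kN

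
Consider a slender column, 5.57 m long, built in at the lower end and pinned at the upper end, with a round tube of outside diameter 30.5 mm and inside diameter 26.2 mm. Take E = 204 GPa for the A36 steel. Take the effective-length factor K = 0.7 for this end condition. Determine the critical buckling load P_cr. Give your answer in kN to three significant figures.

d_o = 30.5 mm, d_i = 26.2 mm
I = π(d_o⁴ − d_i⁴)/64 = π(30.5⁴ − 26.20⁴)/64 = 1.935×10^4 mm⁴
I = 1.935×10^4 mm⁴ = 1.935×10^-8 m⁴
Effective length L_e = K·L = 0.7 × 5.57 = 3.899 m
P_cr = π²EI / L_e² = π² × 204×10⁹ × 1.935×10^-8 / 3.899² = 2.563×10^3 N

P_cr ≈ 2.56 kN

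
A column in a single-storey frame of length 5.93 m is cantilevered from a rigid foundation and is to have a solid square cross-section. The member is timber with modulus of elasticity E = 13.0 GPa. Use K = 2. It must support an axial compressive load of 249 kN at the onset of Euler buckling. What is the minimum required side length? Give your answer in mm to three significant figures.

a ≈ 239 mm

L_e = K·L = 2 × 5.93 = 11.86 m
Required I = P_cr·L_e²/(π²E) = 2.490×10^5 × 11.86² / (π² × 1.30×10^10) = 2.730×10^-4 m⁴
I_req = 2.730×10^8 mm⁴
Solid square: I = a⁴/12  ⇒  a = (12I)^(1/4) = (12×2.730×10^8)^(1/4) = 239 mm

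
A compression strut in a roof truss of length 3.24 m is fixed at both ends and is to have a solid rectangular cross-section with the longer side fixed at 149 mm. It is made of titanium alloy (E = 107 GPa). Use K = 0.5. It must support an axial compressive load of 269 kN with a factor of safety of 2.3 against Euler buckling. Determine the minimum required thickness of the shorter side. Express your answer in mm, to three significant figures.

b ≈ 49.8 mm

Required P_cr = n·P = 2.3 × 269 = 618.7 kN
L_e = K·L = 0.5 × 3.24 = 1.620 m
Required I = P_cr·L_e²/(π²E) = 6.187×10^5 × 1.620² / (π² × 1.07×10^11) = 1.538×10^-6 m⁴
I_req = 1.538×10^6 mm⁴
Rectangle, weak axis: I_min = h·b³/12 with h = 149 mm fixed  ⇒  b = (12I/h)^(1/3) = 49.8 mm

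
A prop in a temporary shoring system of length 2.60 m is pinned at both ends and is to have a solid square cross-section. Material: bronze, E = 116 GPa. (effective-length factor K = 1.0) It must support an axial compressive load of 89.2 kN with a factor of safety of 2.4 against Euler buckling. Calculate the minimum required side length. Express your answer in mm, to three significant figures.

Required P_cr = n·P = 2.4 × 89.2 = 214.1 kN
L_e = K·L = 1 × 2.60 = 2.600 m
Required I = P_cr·L_e²/(π²E) = 2.141×10^5 × 2.600² / (π² × 1.16×10^11) = 1.264×10^-6 m⁴
I_req = 1.264×10^6 mm⁴
Solid square: I = a⁴/12  ⇒  a = (12I)^(1/4) = (12×1.264×10^6)^(1/4) = 62.4 mm

a ≈ 62.4 mm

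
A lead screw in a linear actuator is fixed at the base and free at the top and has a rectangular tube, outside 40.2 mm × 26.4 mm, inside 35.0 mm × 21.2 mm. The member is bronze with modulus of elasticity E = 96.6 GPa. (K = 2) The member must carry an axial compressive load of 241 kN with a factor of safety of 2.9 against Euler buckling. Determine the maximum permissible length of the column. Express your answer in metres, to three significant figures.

L_max ≈ 0.107 m

Weak-axis I_min = (h_o·b_o³ − h_i·b_i³)/12 with b_o = 26.4, b_i = 21.20 mm (shorter outer/inner sides).
I_min = (40.2×26.4³ − 35.00×21.20³)/12 = 3.385×10^4 mm⁴
I = 3.385×10^-8 m⁴
Required critical load P_cr = n·P = 2.9 × 241 = 698.9 kN = 6.989×10^5 N
From P_cr = π²EI/(K·L)²:  L = (1/K)·√(π²EI/P_cr) = (1/2)·√(π²×9.66×10^10×3.385×10^-8/6.989×10^5)
L = 0.107 m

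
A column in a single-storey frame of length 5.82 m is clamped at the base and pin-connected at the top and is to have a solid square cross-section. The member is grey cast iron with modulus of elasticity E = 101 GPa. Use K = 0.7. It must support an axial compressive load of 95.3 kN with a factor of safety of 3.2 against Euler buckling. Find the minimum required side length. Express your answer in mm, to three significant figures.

a ≈ 88.4 mm

Required P_cr = n·P = 3.2 × 95.3 = 305.0 kN
L_e = K·L = 0.7 × 5.82 = 4.074 m
Required I = P_cr·L_e²/(π²E) = 3.050×10^5 × 4.074² / (π² × 1.01×10^11) = 5.078×10^-6 m⁴
I_req = 5.078×10^6 mm⁴
Solid square: I = a⁴/12  ⇒  a = (12I)^(1/4) = (12×5.078×10^6)^(1/4) = 88.4 mm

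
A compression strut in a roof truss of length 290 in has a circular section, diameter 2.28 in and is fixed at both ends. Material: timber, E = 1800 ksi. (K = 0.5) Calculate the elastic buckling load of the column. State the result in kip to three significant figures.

P_cr ≈ 1.12 kip

I = πd⁴/64 = π×2.28⁴/64 = 1.327 in⁴
Effective length L_e = K·L = 0.5 × 290 = 145.0 in
P_cr = π²EI / L_e² = π² × 1800×10³ × 1.327 / 145.0² = 1.121×10^3 lb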